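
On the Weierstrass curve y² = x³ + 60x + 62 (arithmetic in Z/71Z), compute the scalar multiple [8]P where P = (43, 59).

Double-and-add on 8 = (1000)₂. Start with P = (43, 59) for the leading 1-bit.
double: tangent at (43, 59): λ = (3·43² + 60)/(2·59) ≡ 69/47. 47⁻¹ ≡ 68 (mod 71) since 47·68 = 3196 ≡ 1, so λ ≡ 69·68 ≡ 6.
  x = λ² - 43 - 43 = 36 - 86 ≡ 21; y = λ·(43 - 21) - 59 ≡ 2. → (21, 2)
double: tangent at (21, 2): λ = (3·21² + 60)/(2·2) ≡ 34/4. 4⁻¹ ≡ 18 (mod 71) since 4·18 = 72 ≡ 1, so λ ≡ 34·18 ≡ 44.
  x = λ² - 21 - 21 = 1936 - 42 ≡ 48; y = λ·(21 - 48) - 2 ≡ 17. → (48, 17)
double: tangent at (48, 17): λ = (3·48² + 60)/(2·17) ≡ 14/34. 34⁻¹ ≡ 23 (mod 71), so λ ≡ 14·23 ≡ 38.
  x = λ² - 48 - 48 = 1444 - 96 ≡ 70; y = λ·(48 - 70) - 17 ≡ 70. → (70, 70)

(70, 70)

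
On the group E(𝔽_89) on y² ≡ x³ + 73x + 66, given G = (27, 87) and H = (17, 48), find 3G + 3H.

First 3G:
Repeated addition: build up to 3G.
2G: tangent at (27, 87): λ = (3·27² + 73)/(2·87) ≡ 35/85. 85⁻¹ ≡ 22 (mod 89), so λ ≡ 35·22 ≡ 58.
  x = λ² - 27 - 27 = 3364 - 54 ≡ 17; y = λ·(27 - 17) - 87 ≡ 48. → (17, 48)
3G: (17, 48) + (27, 87). λ = (87 - 48)/(27 - 17) ≡ 39/10 mod 89. 10⁻¹ ≡ 9 (mod 89), so λ ≡ 84.
  x = λ² - 17 - 27 = 7056 - 44 ≡ 70; y = λ·(17 - 70) - 48 ≡ 39. → (70, 39)
3G = (70, 39).
Next 3H:
Repeated addition: build up to 3H.
2H: tangent at (17, 48): λ = (3·17² + 73)/(2·48) ≡ 50/7. 7⁻¹ ≡ 51 (mod 89), so λ ≡ 50·51 ≡ 58.
  x = λ² - 17 - 17 = 3364 - 34 ≡ 37; y = λ·(17 - 37) - 48 ≡ 38. → (37, 38)
3H: (37, 38) + (17, 48). λ = (48 - 38)/(17 - 37) ≡ 10/69 mod 89. 69⁻¹ ≡ 40 (mod 89) since 69·40 = 2760 ≡ 1, so λ ≡ 44.
  x = λ² - 37 - 17 = 1936 - 54 ≡ 13; y = λ·(37 - 13) - 38 ≡ 39. → (13, 39)
3H = (13, 39).
Finally 3G + 3H:
(70, 39) + (13, 39). λ = (39 - 39)/(13 - 70) ≡ 0/32 mod 89. 32⁻¹ ≡ 64 (mod 89) since 32·64 = 2048 ≡ 1, so λ ≡ 0.
  x = λ² - 70 - 13 = 0 - 83 ≡ 6; y = λ·(70 - 6) - 39 ≡ 50. → (6, 50)

(6, 50)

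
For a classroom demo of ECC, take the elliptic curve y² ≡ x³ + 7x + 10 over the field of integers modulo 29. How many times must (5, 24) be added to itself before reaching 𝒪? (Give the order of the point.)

12

2P: tangent at (5, 24): λ = (3·5² + 7)/(2·24) ≡ 24/19. 19⁻¹ ≡ 26 (mod 29) since 19·26 = 494 ≡ 1, so λ ≡ 24·26 ≡ 15.
  x = λ² - 5 - 5 = 225 - 10 ≡ 12; y = λ·(5 - 12) - 24 ≡ 16. → (12, 16)
3P: (12, 16) + (5, 24). λ = (24 - 16)/(5 - 12) ≡ 8/22 mod 29. 22⁻¹ ≡ 4 (mod 29), so λ ≡ 3.
  x = λ² - 12 - 5 = 9 - 17 ≡ 21; y = λ·(12 - 21) - 16 ≡ 15. → (21, 15)
4P: (21, 15) + (5, 24). λ = (24 - 15)/(5 - 21) ≡ 9/13 mod 29. 13⁻¹ ≡ 9 (mod 29), so λ ≡ 23.
  x = λ² - 21 - 5 = 529 - 26 ≡ 10; y = λ·(21 - 10) - 15 ≡ 6. → (10, 6)
5P: (10, 6) + (5, 24). λ = (24 - 6)/(5 - 10) ≡ 18/24 mod 29. 24⁻¹ ≡ 23 (mod 29), so λ ≡ 8.
  x = λ² - 10 - 5 = 64 - 15 ≡ 20; y = λ·(10 - 20) - 6 ≡ 1. → (20, 1)
6P: (20, 1) + (5, 24). λ = (24 - 1)/(5 - 20) ≡ 23/14 mod 29. 14⁻¹ ≡ 27 (mod 29), so λ ≡ 12.
  x = λ² - 20 - 5 = 144 - 25 ≡ 3; y = λ·(20 - 3) - 1 ≡ 0. → (3, 0)
7P: (3, 0) + (5, 24). λ = (24 - 0)/(5 - 3) ≡ 24/2 mod 29. 2⁻¹ ≡ 15 (mod 29) since 2·15 = 30 ≡ 1, so λ ≡ 12.
  x = λ² - 3 - 5 = 144 - 8 ≡ 20; y = λ·(3 - 20) - 0 ≡ 28. → (20, 28)
8P: (20, 28) + (5, 24). λ = (24 - 28)/(5 - 20) ≡ 25/14 mod 29. 14⁻¹ ≡ 27 (mod 29) since 14·27 = 378 ≡ 1, so λ ≡ 8.
  x = λ² - 20 - 5 = 64 - 25 ≡ 10; y = λ·(20 - 10) - 28 ≡ 23. → (10, 23)
9P: (10, 23) + (5, 24). λ = (24 - 23)/(5 - 10) ≡ 1/24 mod 29. 24⁻¹ ≡ 23 (mod 29), so λ ≡ 23.
  x = λ² - 10 - 5 = 529 - 15 ≡ 21; y = λ·(10 - 21) - 23 ≡ 14. → (21, 14)
10P: (21, 14) + (5, 24). λ = (24 - 14)/(5 - 21) ≡ 10/13 mod 29. 13⁻¹ ≡ 9 (mod 29), so λ ≡ 3.
  x = λ² - 21 - 5 = 9 - 26 ≡ 12; y = λ·(21 - 12) - 14 ≡ 13. → (12, 13)
11P: (12, 13) + (5, 24). λ = (24 - 13)/(5 - 12) ≡ 11/22 mod 29. 22⁻¹ ≡ 4 (mod 29), so λ ≡ 15.
  x = λ² - 12 - 5 = 225 - 17 ≡ 5; y = λ·(12 - 5) - 13 ≡ 5. → (5, 5)
12P: (5, 5) + (5, 24): same x and y₁ ≡ -y₂, so the sum is 𝒪.
12P = 𝒪, so the order is 12.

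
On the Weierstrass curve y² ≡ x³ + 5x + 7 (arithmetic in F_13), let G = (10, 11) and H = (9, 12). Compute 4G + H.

First 4G:
Repeated addition: build up to 4G.
2G: tangent at (10, 11): λ = (3·10² + 5)/(2·11) ≡ 6/9. 9⁻¹ ≡ 3 (mod 13), so λ ≡ 6·3 ≡ 5.
  x = λ² - 10 - 10 = 25 - 20 ≡ 5; y = λ·(10 - 5) - 11 ≡ 1. → (5, 1)
3G: (5, 1) + (10, 11). λ = (11 - 1)/(10 - 5) ≡ 10/5 mod 13. 5⁻¹ ≡ 8 (mod 13) since 5·8 = 40 ≡ 1, so λ ≡ 2.
  x = λ² - 5 - 10 = 4 - 15 ≡ 2; y = λ·(5 - 2) - 1 ≡ 5. → (2, 5)
4G: (2, 5) + (10, 11). λ = (11 - 5)/(10 - 2) ≡ 6/8 mod 13. 8⁻¹ ≡ 5 (mod 13), so λ ≡ 4.
  x = λ² - 2 - 10 = 16 - 12 ≡ 4; y = λ·(2 - 4) - 5 ≡ 0. → (4, 0)
4G = (4, 0).
Finally 4G + H:
(4, 0) + (9, 12). λ = (12 - 0)/(9 - 4) ≡ 12/5 mod 13. 5⁻¹ ≡ 8 (mod 13), so λ ≡ 5.
  x = λ² - 4 - 9 = 25 - 13 ≡ 12; y = λ·(4 - 12) - 0 ≡ 12. → (12, 12)

(12, 12)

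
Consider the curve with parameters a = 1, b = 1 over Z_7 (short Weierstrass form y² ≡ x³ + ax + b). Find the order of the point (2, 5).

2P: tangent at (2, 5): λ = (3·2² + 1)/(2·5) ≡ 6/3. 3⁻¹ ≡ 5 (mod 7) since 3·5 = 15 ≡ 1, so λ ≡ 6·5 ≡ 2.
  x = λ² - 2 - 2 = 4 - 4 ≡ 0; y = λ·(2 - 0) - 5 ≡ 6. → (0, 6)
3P: (0, 6) + (2, 5). λ = (5 - 6)/(2 - 0) ≡ 6/2 mod 7. 2⁻¹ ≡ 4 (mod 7), so λ ≡ 3.
  x = λ² - 0 - 2 = 9 - 2 ≡ 0; y = λ·(0 - 0) - 6 ≡ 1. → (0, 1)
4P: (0, 1) + (2, 5). λ = (5 - 1)/(2 - 0) ≡ 4/2 mod 7. 2⁻¹ ≡ 4 (mod 7) since 2·4 = 8 ≡ 1, so λ ≡ 2.
  x = λ² - 0 - 2 = 4 - 2 ≡ 2; y = λ·(0 - 2) - 1 ≡ 2. → (2, 2)
5P: (2, 2) + (2, 5): same x and y₁ ≡ -y₂, so the sum is 𝒪.
5P = 𝒪, so the order is 5.

5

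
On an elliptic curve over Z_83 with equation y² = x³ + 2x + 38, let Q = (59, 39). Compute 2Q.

(78, 61)

tangent at (59, 39): λ = (3·59² + 2)/(2·39) ≡ 70/78. 78⁻¹ ≡ 33 (mod 83), so λ ≡ 70·33 ≡ 69.
  x = λ² - 59 - 59 = 4761 - 118 ≡ 78; y = λ·(59 - 78) - 39 ≡ 61. → (78, 61)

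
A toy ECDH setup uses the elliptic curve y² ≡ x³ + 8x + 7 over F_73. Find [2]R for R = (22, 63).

(29, 10)

tangent at (22, 63): λ = (3·22² + 8)/(2·63) ≡ 0/53. 53⁻¹ ≡ 62 (mod 73), so λ ≡ 0·62 ≡ 0.
  x = λ² - 22 - 22 = 0 - 44 ≡ 29; y = λ·(22 - 29) - 63 ≡ 10. → (29, 10)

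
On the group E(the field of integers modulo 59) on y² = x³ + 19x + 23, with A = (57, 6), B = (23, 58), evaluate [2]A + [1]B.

First 2A:
Repeated addition: build up to 2A.
2A: tangent at (57, 6): λ = (3·57² + 19)/(2·6) ≡ 31/12. 12⁻¹ ≡ 5 (mod 59), so λ ≡ 31·5 ≡ 37.
  x = λ² - 57 - 57 = 1369 - 114 ≡ 16; y = λ·(57 - 16) - 6 ≡ 36. → (16, 36)
2A = (16, 36).
Finally 2A + B:
(16, 36) + (23, 58). λ = (58 - 36)/(23 - 16) ≡ 22/7 mod 59. 7⁻¹ ≡ 17 (mod 59), so λ ≡ 20.
  x = λ² - 16 - 23 = 400 - 39 ≡ 7; y = λ·(16 - 7) - 36 ≡ 26. → (7, 26)

(7, 26)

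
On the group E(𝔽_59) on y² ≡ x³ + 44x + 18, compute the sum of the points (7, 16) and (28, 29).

(49, 17)

(7, 16) + (28, 29). λ = (29 - 16)/(28 - 7) ≡ 13/21 mod 59. 21⁻¹ ≡ 45 (mod 59), so λ ≡ 54.
  x = λ² - 7 - 28 = 2916 - 35 ≡ 49; y = λ·(7 - 49) - 16 ≡ 17. → (49, 17)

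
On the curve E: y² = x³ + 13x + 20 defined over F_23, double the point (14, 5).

(22, 11)

tangent at (14, 5): λ = (3·14² + 13)/(2·5) ≡ 3/10. 10⁻¹ ≡ 7 (mod 23), so λ ≡ 3·7 ≡ 21.
  x = λ² - 14 - 14 = 441 - 28 ≡ 22; y = λ·(14 - 22) - 5 ≡ 11. → (22, 11)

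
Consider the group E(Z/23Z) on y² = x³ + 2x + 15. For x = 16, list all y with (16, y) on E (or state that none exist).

x³ + 2x + 15 = 4143 ≡ 3 (mod 23).
Square roots of 3 mod 23: 7 and 16 (since 7² = 49 ≡ 3).

7, 16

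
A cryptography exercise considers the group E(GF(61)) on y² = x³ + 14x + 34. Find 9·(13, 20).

(31, 8)

Write Q = (13, 20).
Repeated addition: build up to 9Q.
2Q: tangent at (13, 20): λ = (3·13² + 14)/(2·20) ≡ 33/40. 40⁻¹ ≡ 29 (mod 61), so λ ≡ 33·29 ≡ 42.
  x = λ² - 13 - 13 = 1764 - 26 ≡ 30; y = λ·(13 - 30) - 20 ≡ 59. → (30, 59)
3Q: (30, 59) + (13, 20). λ = (20 - 59)/(13 - 30) ≡ 22/44 mod 61. 44⁻¹ ≡ 43 (mod 61), so λ ≡ 31.
  x = λ² - 30 - 13 = 961 - 43 ≡ 3; y = λ·(30 - 3) - 59 ≡ 46. → (3, 46)
4Q: (3, 46) + (13, 20). λ = (20 - 46)/(13 - 3) ≡ 35/10 mod 61. 10⁻¹ ≡ 55 (mod 61) since 10·55 = 550 ≡ 1, so λ ≡ 34.
  x = λ² - 3 - 13 = 1156 - 16 ≡ 42; y = λ·(3 - 42) - 46 ≡ 31. → (42, 31)
5Q: (42, 31) + (13, 20). λ = (20 - 31)/(13 - 42) ≡ 50/32 mod 61. 32⁻¹ ≡ 21 (mod 61), so λ ≡ 13.
  x = λ² - 42 - 13 = 169 - 55 ≡ 53; y = λ·(42 - 53) - 31 ≡ 9. → (53, 9)
6Q: (53, 9) + (13, 20). λ = (20 - 9)/(13 - 53) ≡ 11/21 mod 61. 21⁻¹ ≡ 32 (mod 61), so λ ≡ 47.
  x = λ² - 53 - 13 = 2209 - 66 ≡ 8; y = λ·(53 - 8) - 9 ≡ 32. → (8, 32)
7Q: (8, 32) + (13, 20). λ = (20 - 32)/(13 - 8) ≡ 49/5 mod 61. 5⁻¹ ≡ 49 (mod 61), so λ ≡ 22.
  x = λ² - 8 - 13 = 484 - 21 ≡ 36; y = λ·(8 - 36) - 32 ≡ 23. → (36, 23)
8Q: (36, 23) + (13, 20). λ = (20 - 23)/(13 - 36) ≡ 58/38 mod 61. 38⁻¹ ≡ 53 (mod 61) since 38·53 = 2014 ≡ 1, so λ ≡ 24.
  x = λ² - 36 - 13 = 576 - 49 ≡ 39; y = λ·(36 - 39) - 23 ≡ 27. → (39, 27)
9Q: (39, 27) + (13, 20). λ = (20 - 27)/(13 - 39) ≡ 54/35 mod 61. 35⁻¹ ≡ 7 (mod 61) since 35·7 = 245 ≡ 1, so λ ≡ 12.
  x = λ² - 39 - 13 = 144 - 52 ≡ 31; y = λ·(39 - 31) - 27 ≡ 8. → (31, 8)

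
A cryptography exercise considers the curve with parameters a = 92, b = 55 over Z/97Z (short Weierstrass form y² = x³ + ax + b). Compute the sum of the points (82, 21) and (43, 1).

(78, 88)

(82, 21) + (43, 1). λ = (1 - 21)/(43 - 82) ≡ 77/58 mod 97. 58⁻¹ ≡ 92 (mod 97), so λ ≡ 3.
  x = λ² - 82 - 43 = 9 - 125 ≡ 78; y = λ·(82 - 78) - 21 ≡ 88. → (78, 88)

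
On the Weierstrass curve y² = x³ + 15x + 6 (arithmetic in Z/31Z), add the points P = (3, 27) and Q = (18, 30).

(3, 27) + (18, 30). λ = (30 - 27)/(18 - 3) ≡ 3/15 mod 31. 15⁻¹ ≡ 29 (mod 31) since 15·29 = 435 ≡ 1, so λ ≡ 25.
  x = λ² - 3 - 18 = 625 - 21 ≡ 15; y = λ·(3 - 15) - 27 ≡ 14. → (15, 14)

(15, 14)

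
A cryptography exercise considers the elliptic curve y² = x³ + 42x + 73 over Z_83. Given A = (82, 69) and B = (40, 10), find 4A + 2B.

(23, 3)

First 4A:
Repeated addition: build up to 4A.
2A: tangent at (82, 69): λ = (3·82² + 42)/(2·69) ≡ 45/55. 55⁻¹ ≡ 80 (mod 83) since 55·80 = 4400 ≡ 1, so λ ≡ 45·80 ≡ 31.
  x = λ² - 82 - 82 = 961 - 164 ≡ 50; y = λ·(82 - 50) - 69 ≡ 10. → (50, 10)
3A: (50, 10) + (82, 69). λ = (69 - 10)/(82 - 50) ≡ 59/32 mod 83. 32⁻¹ ≡ 13 (mod 83), so λ ≡ 20.
  x = λ² - 50 - 82 = 400 - 132 ≡ 19; y = λ·(50 - 19) - 10 ≡ 29. → (19, 29)
4A: (19, 29) + (82, 69). λ = (69 - 29)/(82 - 19) ≡ 40/63 mod 83. 63⁻¹ ≡ 29 (mod 83) since 63·29 = 1827 ≡ 1, so λ ≡ 81.
  x = λ² - 19 - 82 = 6561 - 101 ≡ 69; y = λ·(19 - 69) - 29 ≡ 71. → (69, 71)
4A = (69, 71).
Next 2B:
Repeated addition: build up to 2B.
2B: tangent at (40, 10): λ = (3·40² + 42)/(2·10) ≡ 28/20. 20⁻¹ ≡ 54 (mod 83), so λ ≡ 28·54 ≡ 18.
  x = λ² - 40 - 40 = 324 - 80 ≡ 78; y = λ·(40 - 78) - 10 ≡ 53. → (78, 53)
2B = (78, 53).
Finally 4A + 2B:
(69, 71) + (78, 53). λ = (53 - 71)/(78 - 69) ≡ 65/9 mod 83. 9⁻¹ ≡ 37 (mod 83) since 9·37 = 333 ≡ 1, so λ ≡ 81.
  x = λ² - 69 - 78 = 6561 - 147 ≡ 23; y = λ·(69 - 23) - 71 ≡ 3. → (23, 3)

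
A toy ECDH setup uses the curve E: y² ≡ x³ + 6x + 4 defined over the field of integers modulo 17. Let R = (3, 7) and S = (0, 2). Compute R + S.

(3, 7) + (0, 2). λ = (2 - 7)/(0 - 3) ≡ 12/14 mod 17. 14⁻¹ ≡ 11 (mod 17) since 14·11 = 154 ≡ 1, so λ ≡ 13.
  x = λ² - 3 - 0 = 169 - 3 ≡ 13; y = λ·(3 - 13) - 7 ≡ 16. → (13, 16)

(13, 16)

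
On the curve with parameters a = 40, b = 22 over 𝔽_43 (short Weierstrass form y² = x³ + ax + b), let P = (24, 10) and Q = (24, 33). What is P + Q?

The two points share x = 24 and their y-coordinates satisfy 10 + 33 ≡ 0 (mod 43), so they are inverses. Their sum is 𝒪.

O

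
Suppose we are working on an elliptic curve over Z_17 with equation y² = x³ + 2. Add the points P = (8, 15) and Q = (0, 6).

(10, 4)

(8, 15) + (0, 6). λ = (6 - 15)/(0 - 8) ≡ 8/9 mod 17. 9⁻¹ ≡ 2 (mod 17) since 9·2 = 18 ≡ 1, so λ ≡ 16.
  x = λ² - 8 - 0 = 256 - 8 ≡ 10; y = λ·(8 - 10) - 15 ≡ 4. → (10, 4)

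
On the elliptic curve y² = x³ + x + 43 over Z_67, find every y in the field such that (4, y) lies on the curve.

x³ + 1x + 43 = 111 ≡ 44 (mod 67).
44 is a non-residue mod 67; no y exists.

none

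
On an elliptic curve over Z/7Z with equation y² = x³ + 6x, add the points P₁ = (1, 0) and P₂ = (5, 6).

(1, 0) + (5, 6). λ = (6 - 0)/(5 - 1) ≡ 6/4 mod 7. 4⁻¹ ≡ 2 (mod 7) since 4·2 = 8 ≡ 1, so λ ≡ 5.
  x = λ² - 1 - 5 = 25 - 6 ≡ 5; y = λ·(1 - 5) - 0 ≡ 1. → (5, 1)

(5, 1)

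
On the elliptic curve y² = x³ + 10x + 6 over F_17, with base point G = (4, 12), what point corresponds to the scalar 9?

Repeated addition: build up to 9G.
2G: tangent at (4, 12): λ = (3·4² + 10)/(2·12) ≡ 7/7. 7⁻¹ ≡ 5 (mod 17), so λ ≡ 7·5 ≡ 1.
  x = λ² - 4 - 4 = 1 - 8 ≡ 10; y = λ·(4 - 10) - 12 ≡ 16. → (10, 16)
3G: (10, 16) + (4, 12). λ = (12 - 16)/(4 - 10) ≡ 13/11 mod 17. 11⁻¹ ≡ 14 (mod 17) since 11·14 = 154 ≡ 1, so λ ≡ 12.
  x = λ² - 10 - 4 = 144 - 14 ≡ 11; y = λ·(10 - 11) - 16 ≡ 6. → (11, 6)
4G: (11, 6) + (4, 12). λ = (12 - 6)/(4 - 11) ≡ 6/10 mod 17. 10⁻¹ ≡ 12 (mod 17) since 10·12 = 120 ≡ 1, so λ ≡ 4.
  x = λ² - 11 - 4 = 16 - 15 ≡ 1; y = λ·(11 - 1) - 6 ≡ 0. → (1, 0)
5G: (1, 0) + (4, 12). λ = (12 - 0)/(4 - 1) ≡ 12/3 mod 17. 3⁻¹ ≡ 6 (mod 17), so λ ≡ 4.
  x = λ² - 1 - 4 = 16 - 5 ≡ 11; y = λ·(1 - 11) - 0 ≡ 11. → (11, 11)
6G: (11, 11) + (4, 12). λ = (12 - 11)/(4 - 11) ≡ 1/10 mod 17. 10⁻¹ ≡ 12 (mod 17), so λ ≡ 12.
  x = λ² - 11 - 4 = 144 - 15 ≡ 10; y = λ·(11 - 10) - 11 ≡ 1. → (10, 1)
7G: (10, 1) + (4, 12). λ = (12 - 1)/(4 - 10) ≡ 11/11 mod 17. 11⁻¹ ≡ 14 (mod 17) since 11·14 = 154 ≡ 1, so λ ≡ 1.
  x = λ² - 10 - 4 = 1 - 14 ≡ 4; y = λ·(10 - 4) - 1 ≡ 5. → (4, 5)
8G: (4, 5) + (4, 12): same x and y₁ ≡ -y₂, so the sum is ∞.
9G: ∞ + (4, 12) = (4, 12) (identity).

(4, 12)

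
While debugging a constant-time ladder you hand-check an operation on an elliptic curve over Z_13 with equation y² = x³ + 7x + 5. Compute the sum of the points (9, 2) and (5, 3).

(8, 1)

(9, 2) + (5, 3). λ = (3 - 2)/(5 - 9) ≡ 1/9 mod 13. 9⁻¹ ≡ 3 (mod 13) since 9·3 = 27 ≡ 1, so λ ≡ 3.
  x = λ² - 9 - 5 = 9 - 14 ≡ 8; y = λ·(9 - 8) - 2 ≡ 1. → (8, 1)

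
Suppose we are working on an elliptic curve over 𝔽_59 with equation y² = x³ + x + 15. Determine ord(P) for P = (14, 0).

2P: (14, 0) + (14, 0): same x and y₁ ≡ -y₂, so the sum is the point at infinity.
2P = the point at infinity, so the order is 2.

2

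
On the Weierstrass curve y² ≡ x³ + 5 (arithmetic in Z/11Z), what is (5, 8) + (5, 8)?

(6, 10)

tangent at (5, 8): λ = (3·5² + 0)/(2·8) ≡ 9/5. 5⁻¹ ≡ 9 (mod 11), so λ ≡ 9·9 ≡ 4.
  x = λ² - 5 - 5 = 16 - 10 ≡ 6; y = λ·(5 - 6) - 8 ≡ 10. → (6, 10)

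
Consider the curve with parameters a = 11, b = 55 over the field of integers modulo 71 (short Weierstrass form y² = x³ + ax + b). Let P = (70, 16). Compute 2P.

(18, 60)

tangent at (70, 16): λ = (3·70² + 11)/(2·16) ≡ 14/32. 32⁻¹ ≡ 20 (mod 71), so λ ≡ 14·20 ≡ 67.
  x = λ² - 70 - 70 = 4489 - 140 ≡ 18; y = λ·(70 - 18) - 16 ≡ 60. → (18, 60)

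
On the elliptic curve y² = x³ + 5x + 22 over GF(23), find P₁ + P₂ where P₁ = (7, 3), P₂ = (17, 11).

(7, 20)

(7, 3) + (17, 11). λ = (11 - 3)/(17 - 7) ≡ 8/10 mod 23. 10⁻¹ ≡ 7 (mod 23) since 10·7 = 70 ≡ 1, so λ ≡ 10.
  x = λ² - 7 - 17 = 100 - 24 ≡ 7; y = λ·(7 - 7) - 3 ≡ 20. → (7, 20)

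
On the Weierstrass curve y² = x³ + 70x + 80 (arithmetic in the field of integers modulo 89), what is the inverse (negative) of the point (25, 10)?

(25, 79)

-(25, 10) = (25, -10 mod 89) = (25, 79).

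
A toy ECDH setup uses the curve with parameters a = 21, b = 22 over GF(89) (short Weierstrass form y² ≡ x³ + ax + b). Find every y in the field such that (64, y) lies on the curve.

x³ + 21x + 22 = 263510 ≡ 70 (mod 89).
70 is a non-residue mod 89; no y exists.

none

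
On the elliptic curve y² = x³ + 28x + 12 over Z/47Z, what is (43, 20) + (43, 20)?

tangent at (43, 20): λ = (3·43² + 28)/(2·20) ≡ 29/40. 40⁻¹ ≡ 20 (mod 47), so λ ≡ 29·20 ≡ 16.
  x = λ² - 43 - 43 = 256 - 86 ≡ 29; y = λ·(43 - 29) - 20 ≡ 16. → (29, 16)

(29, 16)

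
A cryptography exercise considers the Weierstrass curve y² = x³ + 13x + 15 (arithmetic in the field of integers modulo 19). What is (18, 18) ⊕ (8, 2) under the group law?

(18, 18) + (8, 2). λ = (2 - 18)/(8 - 18) ≡ 3/9 mod 19. 9⁻¹ ≡ 17 (mod 19), so λ ≡ 13.
  x = λ² - 18 - 8 = 169 - 26 ≡ 10; y = λ·(18 - 10) - 18 ≡ 10. → (10, 10)

(10, 10)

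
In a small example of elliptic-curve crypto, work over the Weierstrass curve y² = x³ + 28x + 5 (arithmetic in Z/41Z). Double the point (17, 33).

(16, 11)

tangent at (17, 33): λ = (3·17² + 28)/(2·33) ≡ 34/25. 25⁻¹ ≡ 23 (mod 41) since 25·23 = 575 ≡ 1, so λ ≡ 34·23 ≡ 3.
  x = λ² - 17 - 17 = 9 - 34 ≡ 16; y = λ·(17 - 16) - 33 ≡ 11. → (16, 11)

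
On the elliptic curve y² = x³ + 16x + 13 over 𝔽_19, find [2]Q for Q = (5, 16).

tangent at (5, 16): λ = (3·5² + 16)/(2·16) ≡ 15/13. 13⁻¹ ≡ 3 (mod 19), so λ ≡ 15·3 ≡ 7.
  x = λ² - 5 - 5 = 49 - 10 ≡ 1; y = λ·(5 - 1) - 16 ≡ 12. → (1, 12)

(1, 12)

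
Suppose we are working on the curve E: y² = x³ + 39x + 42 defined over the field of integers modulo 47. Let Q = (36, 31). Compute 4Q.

(19, 13)

Double-and-add on 4 = (100)₂. Start with Q = (36, 31) for the leading 1-bit.
double: tangent at (36, 31): λ = (3·36² + 39)/(2·31) ≡ 26/15. 15⁻¹ ≡ 22 (mod 47), so λ ≡ 26·22 ≡ 8.
  x = λ² - 36 - 36 = 64 - 72 ≡ 39; y = λ·(36 - 39) - 31 ≡ 39. → (39, 39)
double: tangent at (39, 39): λ = (3·39² + 39)/(2·39) ≡ 43/31. 31⁻¹ ≡ 44 (mod 47), so λ ≡ 43·44 ≡ 12.
  x = λ² - 39 - 39 = 144 - 78 ≡ 19; y = λ·(39 - 19) - 39 ≡ 13. → (19, 13)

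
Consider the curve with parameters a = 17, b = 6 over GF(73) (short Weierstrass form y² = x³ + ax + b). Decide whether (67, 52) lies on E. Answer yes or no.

no

y² = 52² ≡ 3; x³ + 17x + 6 = 301908 ≡ 53 (mod 73). 3 ≠ 53.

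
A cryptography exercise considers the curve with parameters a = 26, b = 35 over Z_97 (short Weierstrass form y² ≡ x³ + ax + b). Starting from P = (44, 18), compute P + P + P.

(27, 70)

Repeated addition: build up to 3P.
2P: tangent at (44, 18): λ = (3·44² + 26)/(2·18) ≡ 14/36. 36⁻¹ ≡ 62 (mod 97), so λ ≡ 14·62 ≡ 92.
  x = λ² - 44 - 44 = 8464 - 88 ≡ 34; y = λ·(44 - 34) - 18 ≡ 29. → (34, 29)
3P: (34, 29) + (44, 18). λ = (18 - 29)/(44 - 34) ≡ 86/10 mod 97. 10⁻¹ ≡ 68 (mod 97) since 10·68 = 680 ≡ 1, so λ ≡ 28.
  x = λ² - 34 - 44 = 784 - 78 ≡ 27; y = λ·(34 - 27) - 29 ≡ 70. → (27, 70)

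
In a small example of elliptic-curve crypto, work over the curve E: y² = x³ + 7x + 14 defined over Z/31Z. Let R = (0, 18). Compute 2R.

tangent at (0, 18): λ = (3·0² + 7)/(2·18) ≡ 7/5. 5⁻¹ ≡ 25 (mod 31), so λ ≡ 7·25 ≡ 20.
  x = λ² - 0 - 0 = 400 - 0 ≡ 28; y = λ·(0 - 28) - 18 ≡ 11. → (28, 11)

(28, 11)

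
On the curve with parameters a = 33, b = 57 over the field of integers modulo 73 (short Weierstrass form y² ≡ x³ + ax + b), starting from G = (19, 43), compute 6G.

Double-and-add on 6 = (110)₂. Start with G = (19, 43) for the leading 1-bit.
double: tangent at (19, 43): λ = (3·19² + 33)/(2·43) ≡ 21/13. 13⁻¹ ≡ 45 (mod 73), so λ ≡ 21·45 ≡ 69.
  x = λ² - 19 - 19 = 4761 - 38 ≡ 51; y = λ·(19 - 51) - 43 ≡ 12. → (51, 12)
add G: (51, 12) + (19, 43). λ = (43 - 12)/(19 - 51) ≡ 31/41 mod 73. 41⁻¹ ≡ 57 (mod 73), so λ ≡ 15.
  x = λ² - 51 - 19 = 225 - 70 ≡ 9; y = λ·(51 - 9) - 12 ≡ 34. → (9, 34)
double: tangent at (9, 34): λ = (3·9² + 33)/(2·34) ≡ 57/68. 68⁻¹ ≡ 29 (mod 73) since 68·29 = 1972 ≡ 1, so λ ≡ 57·29 ≡ 47.
  x = λ² - 9 - 9 = 2209 - 18 ≡ 1; y = λ·(9 - 1) - 34 ≡ 50. → (1, 50)

(1, 50)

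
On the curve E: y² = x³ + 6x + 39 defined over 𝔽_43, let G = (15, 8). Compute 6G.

Double-and-add on 6 = (110)₂. Start with G = (15, 8) for the leading 1-bit.
double: tangent at (15, 8): λ = (3·15² + 6)/(2·8) ≡ 36/16. 16⁻¹ ≡ 35 (mod 43), so λ ≡ 36·35 ≡ 13.
  x = λ² - 15 - 15 = 169 - 30 ≡ 10; y = λ·(15 - 10) - 8 ≡ 14. → (10, 14)
add G: (10, 14) + (15, 8). λ = (8 - 14)/(15 - 10) ≡ 37/5 mod 43. 5⁻¹ ≡ 26 (mod 43), so λ ≡ 16.
  x = λ² - 10 - 15 = 256 - 25 ≡ 16; y = λ·(10 - 16) - 14 ≡ 19. → (16, 19)
double: tangent at (16, 19): λ = (3·16² + 6)/(2·19) ≡ 0/38. 38⁻¹ ≡ 17 (mod 43), so λ ≡ 0·17 ≡ 0.
  x = λ² - 16 - 16 = 0 - 32 ≡ 11; y = λ·(16 - 11) - 19 ≡ 24. → (11, 24)

(11, 24)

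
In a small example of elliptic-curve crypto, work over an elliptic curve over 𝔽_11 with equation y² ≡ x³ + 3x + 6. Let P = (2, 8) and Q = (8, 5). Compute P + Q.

(2, 8) + (8, 5). λ = (5 - 8)/(8 - 2) ≡ 8/6 mod 11. 6⁻¹ ≡ 2 (mod 11), so λ ≡ 5.
  x = λ² - 2 - 8 = 25 - 10 ≡ 4; y = λ·(2 - 4) - 8 ≡ 4. → (4, 4)

(4, 4)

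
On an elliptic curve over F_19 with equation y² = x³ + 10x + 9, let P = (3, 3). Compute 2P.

tangent at (3, 3): λ = (3·3² + 10)/(2·3) ≡ 18/6. 6⁻¹ ≡ 16 (mod 19), so λ ≡ 18·16 ≡ 3.
  x = λ² - 3 - 3 = 9 - 6 ≡ 3; y = λ·(3 - 3) - 3 ≡ 16. → (3, 16)

(3, 16)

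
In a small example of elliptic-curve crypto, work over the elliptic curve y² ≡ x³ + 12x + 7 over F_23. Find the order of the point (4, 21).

4

2P: tangent at (4, 21): λ = (3·4² + 12)/(2·21) ≡ 14/19. 19⁻¹ ≡ 17 (mod 23) since 19·17 = 323 ≡ 1, so λ ≡ 14·17 ≡ 8.
  x = λ² - 4 - 4 = 64 - 8 ≡ 10; y = λ·(4 - 10) - 21 ≡ 0. → (10, 0)
3P: (10, 0) + (4, 21). λ = (21 - 0)/(4 - 10) ≡ 21/17 mod 23. 17⁻¹ ≡ 19 (mod 23), so λ ≡ 8.
  x = λ² - 10 - 4 = 64 - 14 ≡ 4; y = λ·(10 - 4) - 0 ≡ 2. → (4, 2)
4P: (4, 2) + (4, 21): same x and y₁ ≡ -y₂, so the sum is O.
4P = O, so the order is 4.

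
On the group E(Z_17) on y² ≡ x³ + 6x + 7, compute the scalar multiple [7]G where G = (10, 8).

(5, 3)

Double-and-add on 7 = (111)₂. Start with G = (10, 8) for the leading 1-bit.
double: tangent at (10, 8): λ = (3·10² + 6)/(2·8) ≡ 0/16. 16⁻¹ ≡ 16 (mod 17), so λ ≡ 0·16 ≡ 0.
  x = λ² - 10 - 10 = 0 - 20 ≡ 14; y = λ·(10 - 14) - 8 ≡ 9. → (14, 9)
add G: (14, 9) + (10, 8). λ = (8 - 9)/(10 - 14) ≡ 16/13 mod 17. 13⁻¹ ≡ 4 (mod 17) since 13·4 = 52 ≡ 1, so λ ≡ 13.
  x = λ² - 14 - 10 = 169 - 24 ≡ 9; y = λ·(14 - 9) - 9 ≡ 5. → (9, 5)
double: tangent at (9, 5): λ = (3·9² + 6)/(2·5) ≡ 11/10. 10⁻¹ ≡ 12 (mod 17), so λ ≡ 11·12 ≡ 13.
  x = λ² - 9 - 9 = 169 - 18 ≡ 15; y = λ·(9 - 15) - 5 ≡ 2. → (15, 2)
add G: (15, 2) + (10, 8). λ = (8 - 2)/(10 - 15) ≡ 6/12 mod 17. 12⁻¹ ≡ 10 (mod 17), so λ ≡ 9.
  x = λ² - 15 - 10 = 81 - 25 ≡ 5; y = λ·(15 - 5) - 2 ≡ 3. → (5, 3)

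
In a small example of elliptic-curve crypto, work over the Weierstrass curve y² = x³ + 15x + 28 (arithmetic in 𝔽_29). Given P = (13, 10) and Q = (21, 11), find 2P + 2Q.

(9, 14)

First 2P:
Repeated addition: build up to 2P.
2P: tangent at (13, 10): λ = (3·13² + 15)/(2·10) ≡ 0/20. 20⁻¹ ≡ 16 (mod 29) since 20·16 = 320 ≡ 1, so λ ≡ 0·16 ≡ 0.
  x = λ² - 13 - 13 = 0 - 26 ≡ 3; y = λ·(13 - 3) - 10 ≡ 19. → (3, 19)
2P = (3, 19).
Next 2Q:
Repeated addition: build up to 2Q.
2Q: tangent at (21, 11): λ = (3·21² + 15)/(2·11) ≡ 4/22. 22⁻¹ ≡ 4 (mod 29) since 22·4 = 88 ≡ 1, so λ ≡ 4·4 ≡ 16.
  x = λ² - 21 - 21 = 256 - 42 ≡ 11; y = λ·(21 - 11) - 11 ≡ 4. → (11, 4)
2Q = (11, 4).
Finally 2P + 2Q:
(3, 19) + (11, 4). λ = (4 - 19)/(11 - 3) ≡ 14/8 mod 29. 8⁻¹ ≡ 11 (mod 29), so λ ≡ 9.
  x = λ² - 3 - 11 = 81 - 14 ≡ 9; y = λ·(3 - 9) - 19 ≡ 14. → (9, 14)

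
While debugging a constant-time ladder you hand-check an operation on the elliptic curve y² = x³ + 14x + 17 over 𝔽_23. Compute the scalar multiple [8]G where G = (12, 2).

(14, 6)

Double-and-add on 8 = (1000)₂. Start with G = (12, 2) for the leading 1-bit.
double: tangent at (12, 2): λ = (3·12² + 14)/(2·2) ≡ 9/4. 4⁻¹ ≡ 6 (mod 23) since 4·6 = 24 ≡ 1, so λ ≡ 9·6 ≡ 8.
  x = λ² - 12 - 12 = 64 - 24 ≡ 17; y = λ·(12 - 17) - 2 ≡ 4. → (17, 4)
double: tangent at (17, 4): λ = (3·17² + 14)/(2·4) ≡ 7/8. 8⁻¹ ≡ 3 (mod 23), so λ ≡ 7·3 ≡ 21.
  x = λ² - 17 - 17 = 441 - 34 ≡ 16; y = λ·(17 - 16) - 4 ≡ 17. → (16, 17)
double: tangent at (16, 17): λ = (3·16² + 14)/(2·17) ≡ 0/11. 11⁻¹ ≡ 21 (mod 23), so λ ≡ 0·21 ≡ 0.
  x = λ² - 16 - 16 = 0 - 32 ≡ 14; y = λ·(16 - 14) - 17 ≡ 6. → (14, 6)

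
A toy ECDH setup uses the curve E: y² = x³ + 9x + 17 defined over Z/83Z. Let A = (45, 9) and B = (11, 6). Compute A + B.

(45, 9) + (11, 6). λ = (6 - 9)/(11 - 45) ≡ 80/49 mod 83. 49⁻¹ ≡ 61 (mod 83), so λ ≡ 66.
  x = λ² - 45 - 11 = 4356 - 56 ≡ 67; y = λ·(45 - 67) - 9 ≡ 33. → (67, 33)

(67, 33)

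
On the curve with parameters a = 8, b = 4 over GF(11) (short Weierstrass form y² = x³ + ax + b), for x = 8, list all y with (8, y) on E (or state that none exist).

none

x³ + 8x + 4 = 580 ≡ 8 (mod 11).
8 is a non-residue mod 11; no y exists.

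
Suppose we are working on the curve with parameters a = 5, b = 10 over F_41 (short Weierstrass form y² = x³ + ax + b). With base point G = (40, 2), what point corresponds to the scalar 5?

(30, 31)

Repeated addition: build up to 5G.
2G: tangent at (40, 2): λ = (3·40² + 5)/(2·2) ≡ 8/4. 4⁻¹ ≡ 31 (mod 41) since 4·31 = 124 ≡ 1, so λ ≡ 8·31 ≡ 2.
  x = λ² - 40 - 40 = 4 - 80 ≡ 6; y = λ·(40 - 6) - 2 ≡ 25. → (6, 25)
3G: (6, 25) + (40, 2). λ = (2 - 25)/(40 - 6) ≡ 18/34 mod 41. 34⁻¹ ≡ 35 (mod 41) since 34·35 = 1190 ≡ 1, so λ ≡ 15.
  x = λ² - 6 - 40 = 225 - 46 ≡ 15; y = λ·(6 - 15) - 25 ≡ 4. → (15, 4)
4G: (15, 4) + (40, 2). λ = (2 - 4)/(40 - 15) ≡ 39/25 mod 41. 25⁻¹ ≡ 23 (mod 41) since 25·23 = 575 ≡ 1, so λ ≡ 36.
  x = λ² - 15 - 40 = 1296 - 55 ≡ 11; y = λ·(15 - 11) - 4 ≡ 17. → (11, 17)
5G: (11, 17) + (40, 2). λ = (2 - 17)/(40 - 11) ≡ 26/29 mod 41. 29⁻¹ ≡ 17 (mod 41), so λ ≡ 32.
  x = λ² - 11 - 40 = 1024 - 51 ≡ 30; y = λ·(11 - 30) - 17 ≡ 31. → (30, 31)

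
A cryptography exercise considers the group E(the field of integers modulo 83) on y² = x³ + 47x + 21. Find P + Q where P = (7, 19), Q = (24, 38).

(5, 76)

(7, 19) + (24, 38). λ = (38 - 19)/(24 - 7) ≡ 19/17 mod 83. 17⁻¹ ≡ 44 (mod 83) since 17·44 = 748 ≡ 1, so λ ≡ 6.
  x = λ² - 7 - 24 = 36 - 31 ≡ 5; y = λ·(7 - 5) - 19 ≡ 76. → (5, 76)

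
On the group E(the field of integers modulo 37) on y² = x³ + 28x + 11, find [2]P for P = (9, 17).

tangent at (9, 17): λ = (3·9² + 28)/(2·17) ≡ 12/34. 34⁻¹ ≡ 12 (mod 37) since 34·12 = 408 ≡ 1, so λ ≡ 12·12 ≡ 33.
  x = λ² - 9 - 9 = 1089 - 18 ≡ 35; y = λ·(9 - 35) - 17 ≡ 13. → (35, 13)

(35, 13)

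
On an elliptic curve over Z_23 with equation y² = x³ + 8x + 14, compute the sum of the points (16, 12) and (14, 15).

(1, 0)

(16, 12) + (14, 15). λ = (15 - 12)/(14 - 16) ≡ 3/21 mod 23. 21⁻¹ ≡ 11 (mod 23), so λ ≡ 10.
  x = λ² - 16 - 14 = 100 - 30 ≡ 1; y = λ·(16 - 1) - 12 ≡ 0. → (1, 0)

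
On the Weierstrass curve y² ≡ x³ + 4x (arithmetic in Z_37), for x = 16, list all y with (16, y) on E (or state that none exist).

4, 33

x³ + 4x + 0 = 4160 ≡ 16 (mod 37).
Square roots of 16 mod 37: 4 and 33 (since 4² = 16 ≡ 16).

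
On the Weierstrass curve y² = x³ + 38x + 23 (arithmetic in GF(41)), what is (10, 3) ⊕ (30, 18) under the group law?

(10, 3) + (30, 18). λ = (18 - 3)/(30 - 10) ≡ 15/20 mod 41. 20⁻¹ ≡ 39 (mod 41), so λ ≡ 11.
  x = λ² - 10 - 30 = 121 - 40 ≡ 40; y = λ·(10 - 40) - 3 ≡ 36. → (40, 36)

(40, 36)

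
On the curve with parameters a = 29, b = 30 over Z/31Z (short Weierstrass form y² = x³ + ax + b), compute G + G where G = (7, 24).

tangent at (7, 24): λ = (3·7² + 29)/(2·24) ≡ 21/17. 17⁻¹ ≡ 11 (mod 31) since 17·11 = 187 ≡ 1, so λ ≡ 21·11 ≡ 14.
  x = λ² - 7 - 7 = 196 - 14 ≡ 27; y = λ·(7 - 27) - 24 ≡ 6. → (27, 6)

(27, 6)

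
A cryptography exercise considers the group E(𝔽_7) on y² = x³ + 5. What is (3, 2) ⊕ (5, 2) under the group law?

(3, 2) + (5, 2). λ = (2 - 2)/(5 - 3) ≡ 0/2 mod 7. 2⁻¹ ≡ 4 (mod 7) since 2·4 = 8 ≡ 1, so λ ≡ 0.
  x = λ² - 3 - 5 = 0 - 8 ≡ 6; y = λ·(3 - 6) - 2 ≡ 5. → (6, 5)

(6, 5)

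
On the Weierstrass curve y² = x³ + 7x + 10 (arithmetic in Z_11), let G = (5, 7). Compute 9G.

Repeated addition: build up to 9G.
2G: tangent at (5, 7): λ = (3·5² + 7)/(2·7) ≡ 5/3. 3⁻¹ ≡ 4 (mod 11), so λ ≡ 5·4 ≡ 9.
  x = λ² - 5 - 5 = 81 - 10 ≡ 5; y = λ·(5 - 5) - 7 ≡ 4. → (5, 4)
3G: (5, 4) + (5, 7): same x and y₁ ≡ -y₂, so the sum is O.
4G: O + (5, 7) = (5, 7) (identity).
5G: tangent at (5, 7): λ = (3·5² + 7)/(2·7) ≡ 5/3. 3⁻¹ ≡ 4 (mod 11), so λ ≡ 5·4 ≡ 9.
  x = λ² - 5 - 5 = 81 - 10 ≡ 5; y = λ·(5 - 5) - 7 ≡ 4. → (5, 4)
6G: (5, 4) + (5, 7): same x and y₁ ≡ -y₂, so the sum is O.
7G: O + (5, 7) = (5, 7) (identity).
8G: tangent at (5, 7): λ = (3·5² + 7)/(2·7) ≡ 5/3. 3⁻¹ ≡ 4 (mod 11), so λ ≡ 5·4 ≡ 9.
  x = λ² - 5 - 5 = 81 - 10 ≡ 5; y = λ·(5 - 5) - 7 ≡ 4. → (5, 4)
9G: (5, 4) + (5, 7): same x and y₁ ≡ -y₂, so the sum is O.

O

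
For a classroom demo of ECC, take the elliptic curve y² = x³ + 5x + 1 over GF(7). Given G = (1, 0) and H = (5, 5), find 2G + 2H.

(5, 2)

First 2G:
Repeated addition: build up to 2G.
2G: (1, 0) + (1, 0): same x and y₁ ≡ -y₂, so the sum is ∞.
2G = ∞.
Next 2H:
Repeated addition: build up to 2H.
2H: tangent at (5, 5): λ = (3·5² + 5)/(2·5) ≡ 3/3. 3⁻¹ ≡ 5 (mod 7), so λ ≡ 3·5 ≡ 1.
  x = λ² - 5 - 5 = 1 - 10 ≡ 5; y = λ·(5 - 5) - 5 ≡ 2. → (5, 2)
2H = (5, 2).
Finally 2G + 2H:
∞ + (5, 2) = (5, 2) (identity).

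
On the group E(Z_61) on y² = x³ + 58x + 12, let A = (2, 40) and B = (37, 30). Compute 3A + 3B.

(26, 53)

First 3A:
Repeated addition: build up to 3A.
2A: tangent at (2, 40): λ = (3·2² + 58)/(2·40) ≡ 9/19. 19⁻¹ ≡ 45 (mod 61), so λ ≡ 9·45 ≡ 39.
  x = λ² - 2 - 2 = 1521 - 4 ≡ 53; y = λ·(2 - 53) - 40 ≡ 45. → (53, 45)
3A: (53, 45) + (2, 40). λ = (40 - 45)/(2 - 53) ≡ 56/10 mod 61. 10⁻¹ ≡ 55 (mod 61) since 10·55 = 550 ≡ 1, so λ ≡ 30.
  x = λ² - 53 - 2 = 900 - 55 ≡ 52; y = λ·(53 - 52) - 45 ≡ 46. → (52, 46)
3A = (52, 46).
Next 3B:
Repeated addition: build up to 3B.
2B: tangent at (37, 30): λ = (3·37² + 58)/(2·30) ≡ 17/60. 60⁻¹ ≡ 60 (mod 61) since 60·60 = 3600 ≡ 1, so λ ≡ 17·60 ≡ 44.
  x = λ² - 37 - 37 = 1936 - 74 ≡ 32; y = λ·(37 - 32) - 30 ≡ 7. → (32, 7)
3B: (32, 7) + (37, 30). λ = (30 - 7)/(37 - 32) ≡ 23/5 mod 61. 5⁻¹ ≡ 49 (mod 61), so λ ≡ 29.
  x = λ² - 32 - 37 = 841 - 69 ≡ 40; y = λ·(32 - 40) - 7 ≡ 5. → (40, 5)
3B = (40, 5).
Finally 3A + 3B:
(52, 46) + (40, 5). λ = (5 - 46)/(40 - 52) ≡ 20/49 mod 61. 49⁻¹ ≡ 5 (mod 61) since 49·5 = 245 ≡ 1, so λ ≡ 39.
  x = λ² - 52 - 40 = 1521 - 92 ≡ 26; y = λ·(52 - 26) - 46 ≡ 53. → (26, 53)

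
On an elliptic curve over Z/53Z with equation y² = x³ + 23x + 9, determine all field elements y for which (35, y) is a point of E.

21, 32

x³ + 23x + 9 = 43689 ≡ 17 (mod 53).
Square roots of 17 mod 53: 21 and 32 (since 21² = 441 ≡ 17).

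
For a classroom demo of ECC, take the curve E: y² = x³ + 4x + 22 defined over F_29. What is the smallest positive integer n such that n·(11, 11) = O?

4

2P: tangent at (11, 11): λ = (3·11² + 4)/(2·11) ≡ 19/22. 22⁻¹ ≡ 4 (mod 29) since 22·4 = 88 ≡ 1, so λ ≡ 19·4 ≡ 18.
  x = λ² - 11 - 11 = 324 - 22 ≡ 12; y = λ·(11 - 12) - 11 ≡ 0. → (12, 0)
3P: (12, 0) + (11, 11). λ = (11 - 0)/(11 - 12) ≡ 11/28 mod 29. 28⁻¹ ≡ 28 (mod 29) since 28·28 = 784 ≡ 1, so λ ≡ 18.
  x = λ² - 12 - 11 = 324 - 23 ≡ 11; y = λ·(12 - 11) - 0 ≡ 18. → (11, 18)
4P: (11, 18) + (11, 11): same x and y₁ ≡ -y₂, so the sum is O.
4P = O, so the order is 4.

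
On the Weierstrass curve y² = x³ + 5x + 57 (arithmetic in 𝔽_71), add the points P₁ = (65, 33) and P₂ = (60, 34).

(0, 25)

(65, 33) + (60, 34). λ = (34 - 33)/(60 - 65) ≡ 1/66 mod 71. 66⁻¹ ≡ 14 (mod 71) since 66·14 = 924 ≡ 1, so λ ≡ 14.
  x = λ² - 65 - 60 = 196 - 125 ≡ 0; y = λ·(65 - 0) - 33 ≡ 25. → (0, 25)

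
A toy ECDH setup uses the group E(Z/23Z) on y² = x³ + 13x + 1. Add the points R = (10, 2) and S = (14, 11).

(10, 2) + (14, 11). λ = (11 - 2)/(14 - 10) ≡ 9/4 mod 23. 4⁻¹ ≡ 6 (mod 23), so λ ≡ 8.
  x = λ² - 10 - 14 = 64 - 24 ≡ 17; y = λ·(10 - 17) - 2 ≡ 11. → (17, 11)

(17, 11)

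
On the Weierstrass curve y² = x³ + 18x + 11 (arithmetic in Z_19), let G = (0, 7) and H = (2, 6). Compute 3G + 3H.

First 3G:
Repeated addition: build up to 3G.
2G: tangent at (0, 7): λ = (3·0² + 18)/(2·7) ≡ 18/14. 14⁻¹ ≡ 15 (mod 19), so λ ≡ 18·15 ≡ 4.
  x = λ² - 0 - 0 = 16 - 0 ≡ 16; y = λ·(0 - 16) - 7 ≡ 5. → (16, 5)
3G: (16, 5) + (0, 7). λ = (7 - 5)/(0 - 16) ≡ 2/3 mod 19. 3⁻¹ ≡ 13 (mod 19), so λ ≡ 7.
  x = λ² - 16 - 0 = 49 - 16 ≡ 14; y = λ·(16 - 14) - 5 ≡ 9. → (14, 9)
3G = (14, 9).
Next 3H:
Repeated addition: build up to 3H.
2H: tangent at (2, 6): λ = (3·2² + 18)/(2·6) ≡ 11/12. 12⁻¹ ≡ 8 (mod 19) since 12·8 = 96 ≡ 1, so λ ≡ 11·8 ≡ 12.
  x = λ² - 2 - 2 = 144 - 4 ≡ 7; y = λ·(2 - 7) - 6 ≡ 10. → (7, 10)
3H: (7, 10) + (2, 6). λ = (6 - 10)/(2 - 7) ≡ 15/14 mod 19. 14⁻¹ ≡ 15 (mod 19) since 14·15 = 210 ≡ 1, so λ ≡ 16.
  x = λ² - 7 - 2 = 256 - 9 ≡ 0; y = λ·(7 - 0) - 10 ≡ 7. → (0, 7)
3H = (0, 7).
Finally 3G + 3H:
(14, 9) + (0, 7). λ = (7 - 9)/(0 - 14) ≡ 17/5 mod 19. 5⁻¹ ≡ 4 (mod 19), so λ ≡ 11.
  x = λ² - 14 - 0 = 121 - 14 ≡ 12; y = λ·(14 - 12) - 9 ≡ 13. → (12, 13)

(12, 13)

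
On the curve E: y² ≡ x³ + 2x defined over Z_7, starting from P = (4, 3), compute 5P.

(4, 3)

Double-and-add on 5 = (101)₂. Start with P = (4, 3) for the leading 1-bit.
double: tangent at (4, 3): λ = (3·4² + 2)/(2·3) ≡ 1/6. 6⁻¹ ≡ 6 (mod 7) since 6·6 = 36 ≡ 1, so λ ≡ 1·6 ≡ 6.
  x = λ² - 4 - 4 = 36 - 8 ≡ 0; y = λ·(4 - 0) - 3 ≡ 0. → (0, 0)
double: (0, 0) + (0, 0): same x and y₁ ≡ -y₂, so the sum is the point at infinity.
add P: the point at infinity + (4, 3) = (4, 3) (identity).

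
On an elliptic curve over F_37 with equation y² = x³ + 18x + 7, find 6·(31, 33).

(9, 26)

Write Q = (31, 33).
Repeated addition: build up to 6Q.
2Q: tangent at (31, 33): λ = (3·31² + 18)/(2·33) ≡ 15/29. 29⁻¹ ≡ 23 (mod 37) since 29·23 = 667 ≡ 1, so λ ≡ 15·23 ≡ 12.
  x = λ² - 31 - 31 = 144 - 62 ≡ 8; y = λ·(31 - 8) - 33 ≡ 21. → (8, 21)
3Q: (8, 21) + (31, 33). λ = (33 - 21)/(31 - 8) ≡ 12/23 mod 37. 23⁻¹ ≡ 29 (mod 37) since 23·29 = 667 ≡ 1, so λ ≡ 15.
  x = λ² - 8 - 31 = 225 - 39 ≡ 1; y = λ·(8 - 1) - 21 ≡ 10. → (1, 10)
4Q: (1, 10) + (31, 33). λ = (33 - 10)/(31 - 1) ≡ 23/30 mod 37. 30⁻¹ ≡ 21 (mod 37), so λ ≡ 2.
  x = λ² - 1 - 31 = 4 - 32 ≡ 9; y = λ·(1 - 9) - 10 ≡ 11. → (9, 11)
5Q: (9, 11) + (31, 33). λ = (33 - 11)/(31 - 9) ≡ 22/22 mod 37. 22⁻¹ ≡ 32 (mod 37) since 22·32 = 704 ≡ 1, so λ ≡ 1.
  x = λ² - 9 - 31 = 1 - 40 ≡ 35; y = λ·(9 - 35) - 11 ≡ 0. → (35, 0)
6Q: (35, 0) + (31, 33). λ = (33 - 0)/(31 - 35) ≡ 33/33 mod 37. 33⁻¹ ≡ 9 (mod 37), so λ ≡ 1.
  x = λ² - 35 - 31 = 1 - 66 ≡ 9; y = λ·(35 - 9) - 0 ≡ 26. → (9, 26)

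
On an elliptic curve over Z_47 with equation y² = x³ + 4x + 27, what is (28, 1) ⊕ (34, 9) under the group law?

(28, 1) + (34, 9). λ = (9 - 1)/(34 - 28) ≡ 8/6 mod 47. 6⁻¹ ≡ 8 (mod 47) since 6·8 = 48 ≡ 1, so λ ≡ 17.
  x = λ² - 28 - 34 = 289 - 62 ≡ 39; y = λ·(28 - 39) - 1 ≡ 0. → (39, 0)

(39, 0)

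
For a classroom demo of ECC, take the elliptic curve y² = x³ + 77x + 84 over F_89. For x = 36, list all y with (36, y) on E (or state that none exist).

x³ + 77x + 84 = 49512 ≡ 28 (mod 89).
28 is a non-residue mod 89; no y exists.

none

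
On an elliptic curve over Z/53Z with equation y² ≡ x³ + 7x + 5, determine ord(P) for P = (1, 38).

2P: tangent at (1, 38): λ = (3·1² + 7)/(2·38) ≡ 10/23. 23⁻¹ ≡ 30 (mod 53), so λ ≡ 10·30 ≡ 35.
  x = λ² - 1 - 1 = 1225 - 2 ≡ 4; y = λ·(1 - 4) - 38 ≡ 16. → (4, 16)
3P: (4, 16) + (1, 38). λ = (38 - 16)/(1 - 4) ≡ 22/50 mod 53. 50⁻¹ ≡ 35 (mod 53) since 50·35 = 1750 ≡ 1, so λ ≡ 28.
  x = λ² - 4 - 1 = 784 - 5 ≡ 37; y = λ·(4 - 37) - 16 ≡ 14. → (37, 14)
4P: (37, 14) + (1, 38). λ = (38 - 14)/(1 - 37) ≡ 24/17 mod 53. 17⁻¹ ≡ 25 (mod 53), so λ ≡ 17.
  x = λ² - 37 - 1 = 289 - 38 ≡ 39; y = λ·(37 - 39) - 14 ≡ 5. → (39, 5)
5P: (39, 5) + (1, 38). λ = (38 - 5)/(1 - 39) ≡ 33/15 mod 53. 15⁻¹ ≡ 46 (mod 53), so λ ≡ 34.
  x = λ² - 39 - 1 = 1156 - 40 ≡ 3; y = λ·(39 - 3) - 5 ≡ 0. → (3, 0)
6P: (3, 0) + (1, 38). λ = (38 - 0)/(1 - 3) ≡ 38/51 mod 53. 51⁻¹ ≡ 26 (mod 53), so λ ≡ 34.
  x = λ² - 3 - 1 = 1156 - 4 ≡ 39; y = λ·(3 - 39) - 0 ≡ 48. → (39, 48)
7P: (39, 48) + (1, 38). λ = (38 - 48)/(1 - 39) ≡ 43/15 mod 53. 15⁻¹ ≡ 46 (mod 53), so λ ≡ 17.
  x = λ² - 39 - 1 = 289 - 40 ≡ 37; y = λ·(39 - 37) - 48 ≡ 39. → (37, 39)
8P: (37, 39) + (1, 38). λ = (38 - 39)/(1 - 37) ≡ 52/17 mod 53. 17⁻¹ ≡ 25 (mod 53), so λ ≡ 28.
  x = λ² - 37 - 1 = 784 - 38 ≡ 4; y = λ·(37 - 4) - 39 ≡ 37. → (4, 37)
9P: (4, 37) + (1, 38). λ = (38 - 37)/(1 - 4) ≡ 1/50 mod 53. 50⁻¹ ≡ 35 (mod 53), so λ ≡ 35.
  x = λ² - 4 - 1 = 1225 - 5 ≡ 1; y = λ·(4 - 1) - 37 ≡ 15. → (1, 15)
10P: (1, 15) + (1, 38): same x and y₁ ≡ -y₂, so the sum is the point at infinity.
10P = the point at infinity, so the order is 10.

10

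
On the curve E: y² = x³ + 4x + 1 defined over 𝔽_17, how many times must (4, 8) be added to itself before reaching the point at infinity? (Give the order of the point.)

6

2P: tangent at (4, 8): λ = (3·4² + 4)/(2·8) ≡ 1/16. 16⁻¹ ≡ 16 (mod 17), so λ ≡ 1·16 ≡ 16.
  x = λ² - 4 - 4 = 256 - 8 ≡ 10; y = λ·(4 - 10) - 8 ≡ 15. → (10, 15)
3P: (10, 15) + (4, 8). λ = (8 - 15)/(4 - 10) ≡ 10/11 mod 17. 11⁻¹ ≡ 14 (mod 17) since 11·14 = 154 ≡ 1, so λ ≡ 4.
  x = λ² - 10 - 4 = 16 - 14 ≡ 2; y = λ·(10 - 2) - 15 ≡ 0. → (2, 0)
4P: (2, 0) + (4, 8). λ = (8 - 0)/(4 - 2) ≡ 8/2 mod 17. 2⁻¹ ≡ 9 (mod 17) since 2·9 = 18 ≡ 1, so λ ≡ 4.
  x = λ² - 2 - 4 = 16 - 6 ≡ 10; y = λ·(2 - 10) - 0 ≡ 2. → (10, 2)
5P: (10, 2) + (4, 8). λ = (8 - 2)/(4 - 10) ≡ 6/11 mod 17. 11⁻¹ ≡ 14 (mod 17), so λ ≡ 16.
  x = λ² - 10 - 4 = 256 - 14 ≡ 4; y = λ·(10 - 4) - 2 ≡ 9. → (4, 9)
6P: (4, 9) + (4, 8): same x and y₁ ≡ -y₂, so the sum is the point at infinity.
6P = the point at infinity, so the order is 6.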